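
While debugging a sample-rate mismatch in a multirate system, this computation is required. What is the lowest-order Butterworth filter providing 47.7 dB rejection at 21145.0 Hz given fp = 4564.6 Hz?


Butterworth filter order formula:
n = log10(10^(A/10) - 1) / (2 * log10(f_stop/f_pass))
10^(47.7/10) - 1 = 58883.3655
f_stop/f_pass = 21145.0 / 4564.6 = 4.6324
n = 3.5821 -> ceil = 4

4


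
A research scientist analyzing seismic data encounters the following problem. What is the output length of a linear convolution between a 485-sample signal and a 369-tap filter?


Linear convolution output length:
L = N + M - 1
  = 485 + 369 - 1
  = 853 samples

853


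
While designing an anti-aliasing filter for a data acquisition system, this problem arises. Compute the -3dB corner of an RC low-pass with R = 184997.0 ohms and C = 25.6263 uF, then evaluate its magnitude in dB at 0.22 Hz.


Step 1 — cutoff frequency:
fc = 1 / (2*pi*R*C)
C = 25.6263 uF = 2.56263e-05 F
fc = 1 / (2*pi*184997.0*2.56263e-05)
   = 0.0335714 Hz

Step 2 — magnitude at f = 0.22 Hz:
|H(f)| = 1 / sqrt(1 + (f/fc)^2)
f/fc = 0.22 / 0.0335714 = 6.553197
|H| = 1 / sqrt(1 + 42.944391) = 0.150851
|H|_dB = 20*log10(0.150851) = -16.43 dB

fc = 0.0335714 Hz; |H(0.22 Hz)| = -16.43 dB


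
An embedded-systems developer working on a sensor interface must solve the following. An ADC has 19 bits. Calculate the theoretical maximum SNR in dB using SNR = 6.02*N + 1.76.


Theoretical SNR for a full-scale sinusoid:
SNR = 6.02 * N + 1.76
    = 6.02 * 19 + 1.76
    = 114.38 + 1.76
    = 116.14 dB

116.14 dB


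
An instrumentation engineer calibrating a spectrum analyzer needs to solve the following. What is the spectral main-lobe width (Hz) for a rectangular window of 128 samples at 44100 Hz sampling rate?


Main lobe width for a rectangular window:
Width = 2 * fs / N
      = 2 * 44100 / 128
      = 88200 / 128
      = 689.062 Hz

689.062 Hz


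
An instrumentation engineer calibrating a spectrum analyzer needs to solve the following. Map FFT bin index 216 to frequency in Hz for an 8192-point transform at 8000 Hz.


Frequency of DFT bin k:
f_k = k * fs / N
    = 216 * 8000 / 8192
    = 1728000 / 8192
    = 210.938 Hz

210.938 Hz


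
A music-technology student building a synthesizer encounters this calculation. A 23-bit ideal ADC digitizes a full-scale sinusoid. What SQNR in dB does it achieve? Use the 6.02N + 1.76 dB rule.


Theoretical SNR for a full-scale sinusoid:
SNR = 6.02 * N + 1.76
    = 6.02 * 23 + 1.76
    = 138.46 + 1.76
    = 140.22 dB

140.22 dB


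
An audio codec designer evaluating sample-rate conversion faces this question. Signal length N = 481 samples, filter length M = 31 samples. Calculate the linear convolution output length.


Linear convolution output length:
L = N + M - 1
  = 481 + 31 - 1
  = 511 samples

511


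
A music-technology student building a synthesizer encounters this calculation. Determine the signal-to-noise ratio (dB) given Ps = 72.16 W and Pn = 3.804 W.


SNR in decibels:
SNR = 10 * log10(Ps / Pn)
    = 10 * log10(72.16 / 3.804)
    = 10 * log10(18.9695)
    = 10 * 1.2781
    = 12.78 dB

12.78 dB


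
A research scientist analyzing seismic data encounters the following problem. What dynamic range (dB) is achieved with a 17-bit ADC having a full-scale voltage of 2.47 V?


Dynamic range from full-scale to LSB:
V_min = V_max / 2^bits = 2.47 / 2^17
DR = 20 * log10(V_max / V_min)
   = 20 * log10(2^17)
   = 20 * 17 * log10(2)
   = 102.35 dB

102.35 dB


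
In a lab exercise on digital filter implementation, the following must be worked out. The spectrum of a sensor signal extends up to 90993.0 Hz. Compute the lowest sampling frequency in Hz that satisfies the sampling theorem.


The Nyquist rate is twice the maximum frequency component.
fs_min = 2 * fmax
      = 2 * 90993.0
      = 181986.0 Hz

181986.0


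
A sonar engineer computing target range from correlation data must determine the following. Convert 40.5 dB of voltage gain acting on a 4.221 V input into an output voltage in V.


Output voltage from dB gain:
V_out = V_in * 10^(gain_dB / 20)
      = 4.221 * 10^(40.5 / 20)
      = 4.221 * 105.925373
      = 447.111 V

447.111 V


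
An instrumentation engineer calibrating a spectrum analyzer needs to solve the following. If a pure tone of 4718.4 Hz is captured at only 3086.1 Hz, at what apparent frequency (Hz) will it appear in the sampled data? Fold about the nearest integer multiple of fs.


Compute the nearest integer multiple of fs to the signal:
n = round(4718.4 / 3086.1) = 2
f_alias = |4718.4 - 2 * 3086.1|
        = |4718.4 - 6172.2|
        = 1453.8 Hz

1453.8


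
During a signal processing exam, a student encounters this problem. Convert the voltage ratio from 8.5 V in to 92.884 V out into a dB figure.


Voltage gain in dB:
G = 20 * log10(Vout / Vin)
  = 20 * log10(92.884 / 8.5)
  = 20 * log10(10.927529)
  = 20 * 1.038522
  = 20.77 dB

20.77 dB


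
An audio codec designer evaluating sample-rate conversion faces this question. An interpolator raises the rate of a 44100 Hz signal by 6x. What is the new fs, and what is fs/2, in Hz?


Step 1 — output sample rate after interpolation by L:
fs_out = L * fs_in = 6 * 44100 = 264600 Hz

Step 2 — Nyquist frequency of the output stream:
f_Nyq = fs_out / 2 = 264600 / 2 = 132300.0 Hz

fs_out = 264600 Hz; f_Nyquist = 132300.0 Hz


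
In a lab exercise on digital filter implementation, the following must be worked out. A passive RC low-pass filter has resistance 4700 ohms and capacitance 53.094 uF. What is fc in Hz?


Cutoff frequency of a first-order RC filter:
fc = 1 / (2 * pi * R * C)
C = 53.094 uF = 5.3094e-05 F
fc = 1 / (2 * pi * 4700 * 5.3094e-05)
   = 1 / 1.5679173712871
   = 0.637789 Hz

0.637789 Hz


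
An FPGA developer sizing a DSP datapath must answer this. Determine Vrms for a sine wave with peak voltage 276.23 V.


RMS voltage for a sinusoidal waveform:
V_rms = V_peak / sqrt(2)
      = 276.23 / 1.414214
      = 195.324 V

195.324 V


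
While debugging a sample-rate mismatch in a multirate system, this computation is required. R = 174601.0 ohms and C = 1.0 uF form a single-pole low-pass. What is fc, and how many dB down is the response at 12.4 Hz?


Step 1 — cutoff frequency:
fc = 1 / (2*pi*R*C)
C = 1.0 uF = 1e-06 F
fc = 1 / (2*pi*174601.0*1e-06)
   = 0.911535 Hz

Step 2 — magnitude at f = 12.4 Hz:
|H(f)| = 1 / sqrt(1 + (f/fc)^2)
f/fc = 12.4 / 0.911535 = 13.603427
|H| = 1 / sqrt(1 + 185.053226) = 0.0733131
|H|_dB = 20*log10(0.0733131) = -22.7 dB

fc = 0.911535 Hz; |H(12.4 Hz)| = -22.7 dB


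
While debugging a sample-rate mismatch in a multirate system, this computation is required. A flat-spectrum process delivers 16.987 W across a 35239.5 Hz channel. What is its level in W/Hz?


Power spectral density:
PSD = P / BW
    = 16.987 / 35239.5
    = 0.00048204 W/Hz

0.00048204 W/Hz


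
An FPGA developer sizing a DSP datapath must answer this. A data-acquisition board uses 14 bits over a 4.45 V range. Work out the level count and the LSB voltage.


Step 1 — number of quantization levels:
L = 2^N = 2^14 = 16384

Step 2 — LSB step size:
delta = Vfs / L
      = 4.45 / 16384
      = 0.00027161 V

Levels = 16384; step size = 0.00027161 V


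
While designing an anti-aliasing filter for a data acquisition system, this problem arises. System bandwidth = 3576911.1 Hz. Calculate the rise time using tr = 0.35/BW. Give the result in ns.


Rise time from bandwidth relationship:
tr = 0.35 / BW
   = 0.35 / 3576911.1
   = 9.784979e-08 s
   = 97.8498 ns

97.8498 ns


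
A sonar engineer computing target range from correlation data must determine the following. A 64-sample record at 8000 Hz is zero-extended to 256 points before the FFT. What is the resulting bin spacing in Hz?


Frequency resolution after zero-padding:
N_padded = 64 * 4 = 256
df = fs / N_padded
   = 8000 / 256
   = 31.25 Hz

31.25 Hz


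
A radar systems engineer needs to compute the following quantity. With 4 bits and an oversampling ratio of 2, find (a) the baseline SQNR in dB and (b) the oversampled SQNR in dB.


Step 1 — baseline SQNR at Nyquist:
SQNR_base = 6.02*N + 1.76
          = 6.02*4 + 1.76
          = 25.84 dB

Step 2 — oversampling processing gain:
G = 10*log10(OSR) = 10*log10(2) = 3.01 dB

Step 3 — total:
SQNR_total = 25.84 + 3.01 = 28.85 dB

Base SQNR = 25.84 dB; oversampled SQNR = 28.85 dB


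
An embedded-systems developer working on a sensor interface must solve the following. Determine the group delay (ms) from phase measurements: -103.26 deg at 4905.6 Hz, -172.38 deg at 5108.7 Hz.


Group delay from phase difference:
tau = -d(phi)/d(omega)
d(phi) = -69.12 deg = -1.206372 rad
d(omega) = 2*pi*(5108.7 - 4905.6) = 1276.1149 rad/s
tau = -(-1.206372) / 1276.1149
    = 0.9453 ms

0.9453 ms


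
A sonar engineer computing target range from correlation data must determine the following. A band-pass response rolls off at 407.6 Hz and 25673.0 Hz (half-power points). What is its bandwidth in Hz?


Bandwidth is the difference of -3dB frequencies:
BW = f_high - f_low
   = 25673.0 - 407.6
   = 25265.4 Hz

25265.4 Hz


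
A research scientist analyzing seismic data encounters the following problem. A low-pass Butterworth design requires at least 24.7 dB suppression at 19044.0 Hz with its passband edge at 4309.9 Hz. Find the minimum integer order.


Butterworth filter order formula:
n = log10(10^(A/10) - 1) / (2 * log10(f_stop/f_pass))
10^(24.7/10) - 1 = 294.1209
f_stop/f_pass = 19044.0 / 4309.9 = 4.4187
n = 1.9127 -> ceil = 2

2


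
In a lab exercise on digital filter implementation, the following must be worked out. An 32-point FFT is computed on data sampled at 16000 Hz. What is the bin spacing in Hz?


DFT frequency resolution:
df = fs / N
   = 16000 / 32
   = 500.0 Hz

500.0 Hz


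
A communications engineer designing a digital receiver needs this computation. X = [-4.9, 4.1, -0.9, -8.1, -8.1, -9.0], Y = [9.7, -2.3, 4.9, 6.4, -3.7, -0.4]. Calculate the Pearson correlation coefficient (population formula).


Pearson correlation coefficient (population):
r = cov(X,Y) / (std(X) * std(Y))
Mean X = -4.4833, Mean Y = 2.4333
Cov(X,Y) = -2.363889
Std(X) = 4.712542, Std(Y) = 4.87636
r = -0.1029

-0.1029


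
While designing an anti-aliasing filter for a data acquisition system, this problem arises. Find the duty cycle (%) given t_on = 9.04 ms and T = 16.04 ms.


Duty cycle as a percentage:
DC = (t_on / T) * 100
   = (9.04 / 16.04) * 100
   = 0.563591 * 100
   = 56.36 %

56.36 %


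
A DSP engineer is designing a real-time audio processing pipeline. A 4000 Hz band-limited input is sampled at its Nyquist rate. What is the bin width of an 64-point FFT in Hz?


Step 1 — Nyquist sampling rate:
fs = 2 * fmax = 2 * 4000 = 8000 Hz

Step 2 — DFT bin spacing:
df = fs / N = 8000 / 64 = 125.0 Hz

125.0 Hz


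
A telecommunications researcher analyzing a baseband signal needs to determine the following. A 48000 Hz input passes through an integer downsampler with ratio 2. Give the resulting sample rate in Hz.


Decimation reduces the sample rate:
fs_out = fs_in / M
       = 48000 / 2
       = 24000.0 Hz

24000.0 Hz


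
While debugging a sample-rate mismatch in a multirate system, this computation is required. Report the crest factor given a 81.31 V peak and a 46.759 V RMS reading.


Crest factor is the ratio of peak to RMS:
CF = V_peak / V_rms
   = 81.31 / 46.759
   = 1.7389

1.7389


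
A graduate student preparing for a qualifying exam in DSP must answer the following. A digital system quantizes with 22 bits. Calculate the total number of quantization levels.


Number of quantization levels = 2^N
= 2^22
= 4194304

4194304


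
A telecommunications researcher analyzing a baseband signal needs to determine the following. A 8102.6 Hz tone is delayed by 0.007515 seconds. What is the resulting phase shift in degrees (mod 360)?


Phase shift from frequency and time delay:
phi = 360 * f * t_delay
    = 360 * 8102.6 * 0.007515
    = 21920.77 degrees
    mod 360 = 320.77 degrees

320.77 degrees


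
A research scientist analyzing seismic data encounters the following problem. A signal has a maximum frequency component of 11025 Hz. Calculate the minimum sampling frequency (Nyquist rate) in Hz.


The Nyquist rate is twice the maximum frequency component.
fs_min = 2 * fmax
      = 2 * 11025
      = 22050 Hz

22050


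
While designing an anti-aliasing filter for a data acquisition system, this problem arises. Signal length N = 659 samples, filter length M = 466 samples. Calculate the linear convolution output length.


Linear convolution output length:
L = N + M - 1
  = 659 + 466 - 1
  = 1124 samples

1124


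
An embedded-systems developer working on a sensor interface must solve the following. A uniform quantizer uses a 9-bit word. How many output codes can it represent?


Number of quantization levels = 2^N
= 2^9
= 512

512


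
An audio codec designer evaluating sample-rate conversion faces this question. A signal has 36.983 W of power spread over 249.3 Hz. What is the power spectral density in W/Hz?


Power spectral density:
PSD = P / BW
    = 36.983 / 249.3
    = 0.14834737 W/Hz

0.14834737 W/Hz


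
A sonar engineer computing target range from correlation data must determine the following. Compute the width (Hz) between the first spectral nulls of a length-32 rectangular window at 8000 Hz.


Main lobe width for a rectangular window:
Width = 2 * fs / N
      = 2 * 8000 / 32
      = 16000 / 32
      = 500.0 Hz

500.0 Hz


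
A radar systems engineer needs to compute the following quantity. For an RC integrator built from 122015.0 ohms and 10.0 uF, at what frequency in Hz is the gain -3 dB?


Cutoff frequency of a first-order RC filter:
fc = 1 / (2 * pi * R * C)
C = 10.0 uF = 1e-05 F
fc = 1 / (2 * pi * 122015.0 * 1e-05)
   = 1 / 7.6664285525552
   = 0.130439 Hz

0.130439 Hz


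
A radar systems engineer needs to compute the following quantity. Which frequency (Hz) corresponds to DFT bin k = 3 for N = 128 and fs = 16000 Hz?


Frequency of DFT bin k:
f_k = k * fs / N
    = 3 * 16000 / 128
    = 48000 / 128
    = 375.0 Hz

375.0 Hz


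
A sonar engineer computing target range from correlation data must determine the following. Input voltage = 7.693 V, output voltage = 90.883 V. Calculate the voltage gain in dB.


Voltage gain in dB:
G = 20 * log10(Vout / Vin)
  = 20 * log10(90.883 / 7.693)
  = 20 * log10(11.813727)
  = 20 * 1.072387
  = 21.45 dB

21.45 dB


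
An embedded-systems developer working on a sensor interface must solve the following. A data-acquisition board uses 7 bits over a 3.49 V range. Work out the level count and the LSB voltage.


Step 1 — number of quantization levels:
L = 2^N = 2^7 = 128

Step 2 — LSB step size:
delta = Vfs / L
      = 3.49 / 128
      = 0.02726563 V

Levels = 128; step size = 0.02726563 V


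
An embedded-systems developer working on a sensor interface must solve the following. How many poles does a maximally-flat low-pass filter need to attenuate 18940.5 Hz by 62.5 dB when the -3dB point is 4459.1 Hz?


Butterworth filter order formula:
n = log10(10^(A/10) - 1) / (2 * log10(f_stop/f_pass))
10^(62.5/10) - 1 = 1778278.41
f_stop/f_pass = 18940.5 / 4459.1 = 4.2476
n = 4.975 -> ceil = 5

5


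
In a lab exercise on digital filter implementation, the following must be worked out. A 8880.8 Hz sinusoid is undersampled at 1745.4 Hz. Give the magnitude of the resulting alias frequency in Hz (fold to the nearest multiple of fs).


Compute the nearest integer multiple of fs to the signal:
n = round(8880.8 / 1745.4) = 5
f_alias = |8880.8 - 5 * 1745.4|
        = |8880.8 - 8727.0|
        = 153.8 Hz

153.8


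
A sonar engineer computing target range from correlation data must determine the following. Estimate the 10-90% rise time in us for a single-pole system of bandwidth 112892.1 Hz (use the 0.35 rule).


Rise time from bandwidth relationship:
tr = 0.35 / BW
   = 0.35 / 112892.1
   = 3.100305513e-06 s
   = 3.1003 us

3.1003 us


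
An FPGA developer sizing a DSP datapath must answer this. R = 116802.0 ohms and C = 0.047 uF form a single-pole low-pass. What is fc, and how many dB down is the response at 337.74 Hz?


Step 1 — cutoff frequency:
fc = 1 / (2*pi*R*C)
C = 0.047 uF = 4.7e-08 F
fc = 1 / (2*pi*116802.0*4.7e-08)
   = 28.9916 Hz

Step 2 — magnitude at f = 337.74 Hz:
|H(f)| = 1 / sqrt(1 + (f/fc)^2)
f/fc = 337.74 / 28.9916 = 11.649581
|H| = 1 / sqrt(1 + 135.712737) = 0.0855255
|H|_dB = 20*log10(0.0855255) = -21.36 dB

fc = 28.9916 Hz; |H(337.74 Hz)| = -21.36 dB


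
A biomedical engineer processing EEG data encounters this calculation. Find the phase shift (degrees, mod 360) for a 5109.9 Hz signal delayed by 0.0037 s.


Phase shift from frequency and time delay:
phi = 360 * f * t_delay
    = 360 * 5109.9 * 0.0037
    = 6806.39 degrees
    mod 360 = 326.39 degrees

326.39 degrees


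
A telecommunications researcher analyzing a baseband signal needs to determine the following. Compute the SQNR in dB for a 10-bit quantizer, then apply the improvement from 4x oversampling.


Step 1 — baseline SQNR at Nyquist:
SQNR_base = 6.02*N + 1.76
          = 6.02*10 + 1.76
          = 61.96 dB

Step 2 — oversampling processing gain:
G = 10*log10(OSR) = 10*log10(4) = 6.02 dB

Step 3 — total:
SQNR_total = 61.96 + 6.02 = 67.98 dB

Base SQNR = 61.96 dB; oversampled SQNR = 67.98 dB


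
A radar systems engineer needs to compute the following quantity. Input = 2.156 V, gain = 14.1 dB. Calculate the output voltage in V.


Output voltage from dB gain:
V_out = V_in * 10^(gain_dB / 20)
      = 2.156 * 10^(14.1 / 20)
      = 2.156 * 5.069907
      = 10.9307 V

10.9307 V


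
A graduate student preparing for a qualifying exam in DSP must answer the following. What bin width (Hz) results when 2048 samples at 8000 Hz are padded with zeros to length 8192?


Frequency resolution after zero-padding:
N_padded = 2048 * 4 = 8192
df = fs / N_padded
   = 8000 / 8192
   = 0.9766 Hz

0.9766 Hz


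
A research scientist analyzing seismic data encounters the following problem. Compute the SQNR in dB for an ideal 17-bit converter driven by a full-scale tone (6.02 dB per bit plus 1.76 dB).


Theoretical SNR for a full-scale sinusoid:
SNR = 6.02 * N + 1.76
    = 6.02 * 17 + 1.76
    = 102.34 + 1.76
    = 104.1 dB

104.1 dB


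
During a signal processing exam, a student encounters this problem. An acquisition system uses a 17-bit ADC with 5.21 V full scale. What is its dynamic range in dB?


Dynamic range from full-scale to LSB:
V_min = V_max / 2^bits = 5.21 / 2^17
DR = 20 * log10(V_max / V_min)
   = 20 * log10(2^17)
   = 20 * 17 * log10(2)
   = 102.35 dB

102.35 dB


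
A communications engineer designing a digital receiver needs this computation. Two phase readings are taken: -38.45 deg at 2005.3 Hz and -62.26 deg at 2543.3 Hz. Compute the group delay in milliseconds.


Group delay from phase difference:
tau = -d(phi)/d(omega)
d(phi) = -23.81 deg = -0.415563 rad
d(omega) = 2*pi*(2543.3 - 2005.3) = 3380.3537 rad/s
tau = -(-0.415563) / 3380.3537
    = 0.1229 ms

0.1229 ms


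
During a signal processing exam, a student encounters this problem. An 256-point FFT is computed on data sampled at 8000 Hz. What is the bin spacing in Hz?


DFT frequency resolution:
df = fs / N
   = 8000 / 256
   = 31.25 Hz

31.25 Hz


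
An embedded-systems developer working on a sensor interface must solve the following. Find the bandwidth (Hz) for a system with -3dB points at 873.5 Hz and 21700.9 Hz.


Bandwidth is the difference of -3dB frequencies:
BW = f_high - f_low
   = 21700.9 - 873.5
   = 20827.4 Hz

20827.4 Hz


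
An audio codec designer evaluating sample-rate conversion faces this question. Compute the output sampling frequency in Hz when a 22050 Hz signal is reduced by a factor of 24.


Decimation reduces the sample rate:
fs_out = fs_in / M
       = 22050 / 24
       = 918.75 Hz

918.75 Hz


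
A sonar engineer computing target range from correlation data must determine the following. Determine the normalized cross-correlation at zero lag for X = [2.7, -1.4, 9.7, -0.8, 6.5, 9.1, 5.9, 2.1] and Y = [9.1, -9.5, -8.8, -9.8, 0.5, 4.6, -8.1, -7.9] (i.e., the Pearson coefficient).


Pearson correlation coefficient (population):
r = cov(X,Y) / (std(X) * std(Y))
Mean X = 4.225, Mean Y = -3.7375
Cov(X,Y) = 8.425937
Std(X) = 3.960035, Std(Y) = 6.930176
r = 0.307

0.307


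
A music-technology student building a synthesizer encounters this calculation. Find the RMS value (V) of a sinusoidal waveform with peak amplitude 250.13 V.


RMS voltage for a sinusoidal waveform:
V_rms = V_peak / sqrt(2)
      = 250.13 / 1.414214
      = 176.869 V

176.869 V


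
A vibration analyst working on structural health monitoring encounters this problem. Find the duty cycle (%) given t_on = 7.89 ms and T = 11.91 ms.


Duty cycle as a percentage:
DC = (t_on / T) * 100
   = (7.89 / 11.91) * 100
   = 0.662469 * 100
   = 66.25 %

66.25 %


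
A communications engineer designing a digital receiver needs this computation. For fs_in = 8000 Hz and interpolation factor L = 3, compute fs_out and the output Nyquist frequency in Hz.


Step 1 — output sample rate after interpolation by L:
fs_out = L * fs_in = 3 * 8000 = 24000 Hz

Step 2 — Nyquist frequency of the output stream:
f_Nyq = fs_out / 2 = 24000 / 2 = 12000.0 Hz

fs_out = 24000 Hz; f_Nyquist = 12000.0 Hz


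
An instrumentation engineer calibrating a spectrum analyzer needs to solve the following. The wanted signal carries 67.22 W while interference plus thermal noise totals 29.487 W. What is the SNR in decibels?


SNR in decibels:
SNR = 10 * log10(Ps / Pn)
    = 10 * log10(67.22 / 29.487)
    = 10 * log10(2.2796)
    = 10 * 0.3579
    = 3.58 dB

3.58 dB


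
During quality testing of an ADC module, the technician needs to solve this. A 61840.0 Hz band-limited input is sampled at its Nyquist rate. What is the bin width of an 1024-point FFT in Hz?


Step 1 — Nyquist sampling rate:
fs = 2 * fmax = 2 * 61840.0 = 123680.0 Hz

Step 2 — DFT bin spacing:
df = fs / N = 123680.0 / 1024 = 120.7812 Hz

120.7812 Hz


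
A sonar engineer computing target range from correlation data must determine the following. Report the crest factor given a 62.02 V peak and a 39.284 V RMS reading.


Crest factor is the ratio of peak to RMS:
CF = V_peak / V_rms
   = 62.02 / 39.284
   = 1.5788

1.5788


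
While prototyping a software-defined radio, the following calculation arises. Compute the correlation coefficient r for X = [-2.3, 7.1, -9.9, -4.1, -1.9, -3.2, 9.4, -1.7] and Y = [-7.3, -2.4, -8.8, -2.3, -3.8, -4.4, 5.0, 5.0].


Pearson correlation coefficient (population):
r = cov(X,Y) / (std(X) * std(Y))
Mean X = -0.825, Mean Y = -2.375
Cov(X,Y) = 17.553125
Std(X) = 5.811357, Std(Y) = 4.749408
r = 0.636

0.636


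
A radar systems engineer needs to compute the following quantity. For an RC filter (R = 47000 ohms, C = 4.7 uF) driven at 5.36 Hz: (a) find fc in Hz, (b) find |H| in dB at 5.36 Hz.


Step 1 — cutoff frequency:
fc = 1 / (2*pi*R*C)
C = 4.7 uF = 4.7e-06 F
fc = 1 / (2*pi*47000*4.7e-06)
   = 0.720484 Hz

Step 2 — magnitude at f = 5.36 Hz:
|H(f)| = 1 / sqrt(1 + (f/fc)^2)
f/fc = 5.36 / 0.720484 = 7.439443
|H| = 1 / sqrt(1 + 55.345312) = 0.1332205
|H|_dB = 20*log10(0.1332205) = -17.51 dB

fc = 0.720484 Hz; |H(5.36 Hz)| = -17.51 dB


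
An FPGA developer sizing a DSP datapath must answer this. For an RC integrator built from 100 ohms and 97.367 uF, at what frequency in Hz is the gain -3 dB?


Cutoff frequency of a first-order RC filter:
fc = 1 / (2 * pi * R * C)
C = 97.367 uF = 9.7367e-05 F
fc = 1 / (2 * pi * 100 * 9.7367e-05)
   = 1 / 0.061177490380415
   = 16.345881 Hz

16.345881 Hz


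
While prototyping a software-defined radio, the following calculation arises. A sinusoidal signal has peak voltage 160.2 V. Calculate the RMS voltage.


RMS voltage for a sinusoidal waveform:
V_rms = V_peak / sqrt(2)
      = 160.2 / 1.414214
      = 113.279 V

113.279 V


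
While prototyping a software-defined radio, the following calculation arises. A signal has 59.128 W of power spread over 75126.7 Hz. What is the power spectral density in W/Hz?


Power spectral density:
PSD = P / BW
    = 59.128 / 75126.7
    = 0.00078704 W/Hz

0.00078704 W/Hz


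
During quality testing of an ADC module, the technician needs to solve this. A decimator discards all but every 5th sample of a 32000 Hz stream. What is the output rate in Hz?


Decimation reduces the sample rate:
fs_out = fs_in / M
       = 32000 / 5
       = 6400.0 Hz

6400.0 Hz


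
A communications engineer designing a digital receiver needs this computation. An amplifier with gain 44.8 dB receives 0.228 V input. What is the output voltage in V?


Output voltage from dB gain:
V_out = V_in * 10^(gain_dB / 20)
      = 0.228 * 10^(44.8 / 20)
      = 0.228 * 173.780083
      = 39.6219 V

39.6219 V


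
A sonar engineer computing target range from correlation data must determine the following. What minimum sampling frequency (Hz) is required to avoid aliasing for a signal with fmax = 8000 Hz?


The Nyquist rate is twice the maximum frequency component.
fs_min = 2 * fmax
      = 2 * 8000
      = 16000 Hz

16000


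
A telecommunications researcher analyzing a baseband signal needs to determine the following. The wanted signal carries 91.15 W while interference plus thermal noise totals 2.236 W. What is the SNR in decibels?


SNR in decibels:
SNR = 10 * log10(Ps / Pn)
    = 10 * log10(91.15 / 2.236)
    = 10 * log10(40.7648)
    = 10 * 1.6103
    = 16.1 dB

16.1 dB


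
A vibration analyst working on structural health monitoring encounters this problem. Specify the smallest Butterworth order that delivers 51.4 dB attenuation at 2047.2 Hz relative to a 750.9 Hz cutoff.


Butterworth filter order formula:
n = log10(10^(A/10) - 1) / (2 * log10(f_stop/f_pass))
10^(51.4/10) - 1 = 138037.4265
f_stop/f_pass = 2047.2 / 750.9 = 2.7263
n = 5.9002 -> ceil = 6

6


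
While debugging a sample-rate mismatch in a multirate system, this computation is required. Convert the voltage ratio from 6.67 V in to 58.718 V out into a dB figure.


Voltage gain in dB:
G = 20 * log10(Vout / Vin)
  = 20 * log10(58.718 / 6.67)
  = 20 * log10(8.803298)
  = 20 * 0.944645
  = 18.89 dB

18.89 dB


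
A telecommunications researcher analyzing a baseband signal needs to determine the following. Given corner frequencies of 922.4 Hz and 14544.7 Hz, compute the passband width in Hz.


Bandwidth is the difference of -3dB frequencies:
BW = f_high - f_low
   = 14544.7 - 922.4
   = 13622.3 Hz

13622.3 Hz


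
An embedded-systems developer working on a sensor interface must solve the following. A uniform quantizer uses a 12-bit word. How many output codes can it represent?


Number of quantization levels = 2^N
= 2^12
= 4096

4096


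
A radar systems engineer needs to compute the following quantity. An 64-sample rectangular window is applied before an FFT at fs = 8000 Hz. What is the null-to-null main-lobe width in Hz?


Main lobe width for a rectangular window:
Width = 2 * fs / N
      = 2 * 8000 / 64
      = 16000 / 64
      = 250.0 Hz

250.0 Hz


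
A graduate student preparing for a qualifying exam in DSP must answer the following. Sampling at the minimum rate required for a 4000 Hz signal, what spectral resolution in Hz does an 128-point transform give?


Step 1 — Nyquist sampling rate:
fs = 2 * fmax = 2 * 4000 = 8000 Hz

Step 2 — DFT bin spacing:
df = fs / N = 8000 / 128 = 62.5 Hz

62.5 Hz


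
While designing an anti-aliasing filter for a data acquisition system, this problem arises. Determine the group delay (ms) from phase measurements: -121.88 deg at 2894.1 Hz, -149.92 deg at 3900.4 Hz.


Group delay from phase difference:
tau = -d(phi)/d(omega)
d(phi) = -28.04 deg = -0.48939 rad
d(omega) = 2*pi*(3900.4 - 2894.1) = 6322.7694 rad/s
tau = -(-0.48939) / 6322.7694
    = 0.0774 ms

0.0774 ms


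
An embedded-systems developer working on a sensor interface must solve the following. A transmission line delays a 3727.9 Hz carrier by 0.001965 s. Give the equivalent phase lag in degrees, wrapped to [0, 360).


Phase shift from frequency and time delay:
phi = 360 * f * t_delay
    = 360 * 3727.9 * 0.001965
    = 2637.12 degrees
    mod 360 = 117.12 degrees

117.12 degrees


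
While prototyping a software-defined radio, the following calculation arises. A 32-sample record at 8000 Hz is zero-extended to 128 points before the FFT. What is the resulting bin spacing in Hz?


Frequency resolution after zero-padding:
N_padded = 32 * 4 = 128
df = fs / N_padded
   = 8000 / 128
   = 62.5 Hz

62.5 Hz


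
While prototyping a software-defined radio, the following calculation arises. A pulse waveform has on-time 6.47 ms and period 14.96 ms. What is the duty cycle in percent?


Duty cycle as a percentage:
DC = (t_on / T) * 100
   = (6.47 / 14.96) * 100
   = 0.432487 * 100
   = 43.25 %

43.25 %


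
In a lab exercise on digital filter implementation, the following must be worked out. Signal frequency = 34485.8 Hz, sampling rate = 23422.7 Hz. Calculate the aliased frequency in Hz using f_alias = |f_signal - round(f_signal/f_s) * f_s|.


Compute the nearest integer multiple of fs to the signal:
n = round(34485.8 / 23422.7) = 1
f_alias = |34485.8 - 1 * 23422.7|
        = |34485.8 - 23422.7|
        = 11063.1 Hz

11063.1


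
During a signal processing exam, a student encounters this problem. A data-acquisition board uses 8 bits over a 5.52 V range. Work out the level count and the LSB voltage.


Step 1 — number of quantization levels:
L = 2^N = 2^8 = 256

Step 2 — LSB step size:
delta = Vfs / L
      = 5.52 / 256
      = 0.0215625 V

Levels = 256; step size = 0.0215625 V


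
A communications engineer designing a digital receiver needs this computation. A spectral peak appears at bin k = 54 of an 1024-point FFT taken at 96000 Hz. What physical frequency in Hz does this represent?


Frequency of DFT bin k:
f_k = k * fs / N
    = 54 * 96000 / 1024
    = 5184000 / 1024
    = 5062.5 Hz

5062.5 Hz


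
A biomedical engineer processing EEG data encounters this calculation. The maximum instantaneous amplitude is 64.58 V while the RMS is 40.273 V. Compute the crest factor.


Crest factor is the ratio of peak to RMS:
CF = V_peak / V_rms
   = 64.58 / 40.273
   = 1.6036

1.6036


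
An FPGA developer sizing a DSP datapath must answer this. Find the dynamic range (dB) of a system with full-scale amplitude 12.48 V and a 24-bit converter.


Dynamic range from full-scale to LSB:
V_min = V_max / 2^bits = 12.48 / 2^24
DR = 20 * log10(V_max / V_min)
   = 20 * log10(2^24)
   = 20 * 24 * log10(2)
   = 144.49 dB

144.49 dB


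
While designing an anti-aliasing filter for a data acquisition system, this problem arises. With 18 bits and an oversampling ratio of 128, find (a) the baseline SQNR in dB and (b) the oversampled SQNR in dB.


Step 1 — baseline SQNR at Nyquist:
SQNR_base = 6.02*N + 1.76
          = 6.02*18 + 1.76
          = 110.12 dB

Step 2 — oversampling processing gain:
G = 10*log10(OSR) = 10*log10(128) = 21.07 dB

Step 3 — total:
SQNR_total = 110.12 + 21.07 = 131.19 dB

Base SQNR = 110.12 dB; oversampled SQNR = 131.19 dB


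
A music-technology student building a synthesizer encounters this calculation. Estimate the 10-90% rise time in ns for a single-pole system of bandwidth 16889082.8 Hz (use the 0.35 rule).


Rise time from bandwidth relationship:
tr = 0.35 / BW
   = 0.35 / 16889082.8
   = 2.072344627e-08 s
   = 20.7234 ns

20.7234 ns


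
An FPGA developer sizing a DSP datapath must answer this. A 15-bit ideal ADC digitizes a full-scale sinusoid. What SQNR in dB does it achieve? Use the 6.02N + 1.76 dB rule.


Theoretical SNR for a full-scale sinusoid:
SNR = 6.02 * N + 1.76
    = 6.02 * 15 + 1.76
    = 90.3 + 1.76
    = 92.06 dB

92.06 dB


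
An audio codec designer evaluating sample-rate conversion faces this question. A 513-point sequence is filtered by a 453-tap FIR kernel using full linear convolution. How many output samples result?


Linear convolution output length:
L = N + M - 1
  = 513 + 453 - 1
  = 965 samples

965


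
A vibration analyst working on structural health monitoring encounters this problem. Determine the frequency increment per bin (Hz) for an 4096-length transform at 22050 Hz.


DFT frequency resolution:
df = fs / N
   = 22050 / 4096
   = 5.3833 Hz

5.3833 Hz


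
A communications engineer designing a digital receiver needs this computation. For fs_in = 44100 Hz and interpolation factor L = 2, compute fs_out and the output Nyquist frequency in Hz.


Step 1 — output sample rate after interpolation by L:
fs_out = L * fs_in = 2 * 44100 = 88200 Hz

Step 2 — Nyquist frequency of the output stream:
f_Nyq = fs_out / 2 = 88200 / 2 = 44100.0 Hz

fs_out = 88200 Hz; f_Nyquist = 44100.0 Hz


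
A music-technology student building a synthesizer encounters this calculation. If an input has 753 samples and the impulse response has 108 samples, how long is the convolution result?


Linear convolution output length:
L = N + M - 1
  = 753 + 108 - 1
  = 860 samples

860


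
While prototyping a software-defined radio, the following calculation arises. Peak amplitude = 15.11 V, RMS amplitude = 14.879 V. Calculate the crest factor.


Crest factor is the ratio of peak to RMS:
CF = V_peak / V_rms
   = 15.11 / 14.879
   = 1.0155

1.0155


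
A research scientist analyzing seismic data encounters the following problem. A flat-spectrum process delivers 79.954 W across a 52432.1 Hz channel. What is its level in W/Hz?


Power spectral density:
PSD = P / BW
    = 79.954 / 52432.1
    = 0.00152491 W/Hz

0.00152491 W/Hz


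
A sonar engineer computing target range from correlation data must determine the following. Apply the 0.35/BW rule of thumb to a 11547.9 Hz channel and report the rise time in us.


Rise time from bandwidth relationship:
tr = 0.35 / BW
   = 0.35 / 11547.9
   = 3.030854095e-05 s
   = 30.3085 us

30.3085 us


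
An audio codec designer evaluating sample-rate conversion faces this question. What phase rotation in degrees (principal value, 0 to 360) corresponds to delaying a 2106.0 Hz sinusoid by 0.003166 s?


Phase shift from frequency and time delay:
phi = 360 * f * t_delay
    = 360 * 2106.0 * 0.003166
    = 2400.33 degrees
    mod 360 = 240.33 degrees

240.33 degrees


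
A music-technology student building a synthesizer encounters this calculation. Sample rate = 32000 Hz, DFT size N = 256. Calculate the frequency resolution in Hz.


DFT frequency resolution:
df = fs / N
   = 32000 / 256
   = 125.0 Hz

125.0 Hz


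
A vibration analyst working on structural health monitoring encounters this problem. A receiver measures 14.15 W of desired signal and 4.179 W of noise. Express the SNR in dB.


SNR in decibels:
SNR = 10 * log10(Ps / Pn)
    = 10 * log10(14.15 / 4.179)
    = 10 * log10(3.386)
    = 10 * 0.5297
    = 5.3 dB

5.3 dB


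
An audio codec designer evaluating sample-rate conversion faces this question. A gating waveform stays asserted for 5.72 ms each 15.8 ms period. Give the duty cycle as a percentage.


Duty cycle as a percentage:
DC = (t_on / T) * 100
   = (5.72 / 15.8) * 100
   = 0.362025 * 100
   = 36.2 %

36.2 %


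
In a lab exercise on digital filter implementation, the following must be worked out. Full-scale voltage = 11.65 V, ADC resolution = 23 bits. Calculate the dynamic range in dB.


Dynamic range from full-scale to LSB:
V_min = V_max / 2^bits = 11.65 / 2^23
DR = 20 * log10(V_max / V_min)
   = 20 * log10(2^23)
   = 20 * 23 * log10(2)
   = 138.47 dB

138.47 dB


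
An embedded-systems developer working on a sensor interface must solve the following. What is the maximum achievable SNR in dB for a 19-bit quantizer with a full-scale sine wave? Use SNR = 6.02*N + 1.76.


Theoretical SNR for a full-scale sinusoid:
SNR = 6.02 * N + 1.76
    = 6.02 * 19 + 1.76
    = 114.38 + 1.76
    = 116.14 dB

116.14 dB


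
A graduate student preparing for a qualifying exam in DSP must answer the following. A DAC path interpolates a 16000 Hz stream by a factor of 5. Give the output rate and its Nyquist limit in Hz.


Step 1 — output sample rate after interpolation by L:
fs_out = L * fs_in = 5 * 16000 = 80000 Hz

Step 2 — Nyquist frequency of the output stream:
f_Nyq = fs_out / 2 = 80000 / 2 = 40000.0 Hz

fs_out = 80000 Hz; f_Nyquist = 40000.0 Hz


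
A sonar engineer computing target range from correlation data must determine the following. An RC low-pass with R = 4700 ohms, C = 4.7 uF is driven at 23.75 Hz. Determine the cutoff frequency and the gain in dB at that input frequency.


Step 1 — cutoff frequency:
fc = 1 / (2*pi*R*C)
C = 4.7 uF = 4.7e-06 F
fc = 1 / (2*pi*4700*4.7e-06)
   = 7.20484 Hz

Step 2 — magnitude at f = 23.75 Hz:
|H(f)| = 1 / sqrt(1 + (f/fc)^2)
f/fc = 23.75 / 7.20484 = 3.296395
|H| = 1 / sqrt(1 + 10.86622) = 0.2902978
|H|_dB = 20*log10(0.2902978) = -10.74 dB

fc = 7.20484 Hz; |H(23.75 Hz)| = -10.74 dB


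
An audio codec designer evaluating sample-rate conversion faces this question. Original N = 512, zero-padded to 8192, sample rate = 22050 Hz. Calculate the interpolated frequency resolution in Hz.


Frequency resolution after zero-padding:
N_padded = 512 * 16 = 8192
df = fs / N_padded
   = 22050 / 8192
   = 2.6917 Hz

2.6917 Hz


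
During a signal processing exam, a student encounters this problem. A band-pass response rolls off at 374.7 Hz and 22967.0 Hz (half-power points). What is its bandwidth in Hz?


Bandwidth is the difference of -3dB frequencies:
BW = f_high - f_low
   = 22967.0 - 374.7
   = 22592.3 Hz

22592.3 Hz


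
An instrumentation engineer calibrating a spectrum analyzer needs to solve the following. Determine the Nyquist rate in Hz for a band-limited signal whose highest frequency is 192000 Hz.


The Nyquist rate is twice the maximum frequency component.
fs_min = 2 * fmax
      = 2 * 192000
      = 384000 Hz

384000


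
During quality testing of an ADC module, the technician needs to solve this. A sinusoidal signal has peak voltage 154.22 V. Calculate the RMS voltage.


RMS voltage for a sinusoidal waveform:
V_rms = V_peak / sqrt(2)
      = 154.22 / 1.414214
      = 109.05 V

109.05 V


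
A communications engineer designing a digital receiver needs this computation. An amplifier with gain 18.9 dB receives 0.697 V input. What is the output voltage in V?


Output voltage from dB gain:
V_out = V_in * 10^(gain_dB / 20)
      = 0.697 * 10^(18.9 / 20)
      = 0.697 * 8.810489
      = 6.1409 V

6.1409 V


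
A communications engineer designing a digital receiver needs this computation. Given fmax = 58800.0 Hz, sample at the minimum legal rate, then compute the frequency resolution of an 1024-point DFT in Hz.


Step 1 — Nyquist sampling rate:
fs = 2 * fmax = 2 * 58800.0 = 117600.0 Hz

Step 2 — DFT bin spacing:
df = fs / N = 117600.0 / 1024 = 114.8438 Hz

114.8438 Hz


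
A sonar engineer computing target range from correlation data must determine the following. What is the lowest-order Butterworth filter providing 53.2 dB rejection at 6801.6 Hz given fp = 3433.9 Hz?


Butterworth filter order formula:
n = log10(10^(A/10) - 1) / (2 * log10(f_stop/f_pass))
10^(53.2/10) - 1 = 208928.6131
f_stop/f_pass = 6801.6 / 3433.9 = 1.9807
n = 8.9616 -> ceil = 9

9


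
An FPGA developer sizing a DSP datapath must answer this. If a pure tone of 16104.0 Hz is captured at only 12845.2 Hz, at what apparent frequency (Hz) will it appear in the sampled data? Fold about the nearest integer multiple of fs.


Compute the nearest integer multiple of fs to the signal:
n = round(16104.0 / 12845.2) = 1
f_alias = |16104.0 - 1 * 12845.2|
        = |16104.0 - 12845.2|
        = 3258.8 Hz

3258.8
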